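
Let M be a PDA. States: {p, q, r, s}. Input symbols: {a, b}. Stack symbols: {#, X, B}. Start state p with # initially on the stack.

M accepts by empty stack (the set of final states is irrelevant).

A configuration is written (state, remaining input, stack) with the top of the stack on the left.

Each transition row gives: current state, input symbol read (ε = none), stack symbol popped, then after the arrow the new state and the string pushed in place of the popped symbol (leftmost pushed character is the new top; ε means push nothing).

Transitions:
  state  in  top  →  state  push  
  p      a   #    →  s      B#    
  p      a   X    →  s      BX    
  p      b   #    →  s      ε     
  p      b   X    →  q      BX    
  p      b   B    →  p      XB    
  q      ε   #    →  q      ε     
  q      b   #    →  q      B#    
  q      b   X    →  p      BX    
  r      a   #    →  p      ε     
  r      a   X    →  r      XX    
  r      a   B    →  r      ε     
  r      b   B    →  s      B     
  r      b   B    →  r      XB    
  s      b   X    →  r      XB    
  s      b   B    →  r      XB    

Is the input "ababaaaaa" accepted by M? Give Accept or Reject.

No computation consumes all input and empties the stack.

Reject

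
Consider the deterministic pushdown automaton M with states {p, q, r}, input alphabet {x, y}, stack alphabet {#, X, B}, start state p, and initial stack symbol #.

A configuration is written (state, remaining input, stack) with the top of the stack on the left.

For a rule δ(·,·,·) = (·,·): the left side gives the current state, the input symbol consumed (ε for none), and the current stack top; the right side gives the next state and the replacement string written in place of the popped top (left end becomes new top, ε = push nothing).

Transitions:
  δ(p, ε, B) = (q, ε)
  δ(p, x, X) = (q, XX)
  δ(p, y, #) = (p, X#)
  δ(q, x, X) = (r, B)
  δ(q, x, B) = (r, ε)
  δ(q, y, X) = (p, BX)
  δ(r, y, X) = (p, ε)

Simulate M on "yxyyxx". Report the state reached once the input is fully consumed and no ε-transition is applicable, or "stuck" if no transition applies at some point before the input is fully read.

(p, yxyyxx, #)
  read y, top #: go to p, push X# → (p, xyyxx, X#)
  read x, top X: go to q, push XX → (q, yyxx, XX#)
  read y, top X: go to p, push BX → (p, yxx, BXX#)
  ε-move, top B: go to q, push ε → (q, yxx, XX#)
  read y, top X: go to p, push BX → (p, xx, BXX#)
  ε-move, top B: go to q, push ε → (q, xx, XX#)
  read x, top X: go to r, push B → (r, x, BX#)
No transition for (r, x, top B); M blocks with input x remaining.

stuck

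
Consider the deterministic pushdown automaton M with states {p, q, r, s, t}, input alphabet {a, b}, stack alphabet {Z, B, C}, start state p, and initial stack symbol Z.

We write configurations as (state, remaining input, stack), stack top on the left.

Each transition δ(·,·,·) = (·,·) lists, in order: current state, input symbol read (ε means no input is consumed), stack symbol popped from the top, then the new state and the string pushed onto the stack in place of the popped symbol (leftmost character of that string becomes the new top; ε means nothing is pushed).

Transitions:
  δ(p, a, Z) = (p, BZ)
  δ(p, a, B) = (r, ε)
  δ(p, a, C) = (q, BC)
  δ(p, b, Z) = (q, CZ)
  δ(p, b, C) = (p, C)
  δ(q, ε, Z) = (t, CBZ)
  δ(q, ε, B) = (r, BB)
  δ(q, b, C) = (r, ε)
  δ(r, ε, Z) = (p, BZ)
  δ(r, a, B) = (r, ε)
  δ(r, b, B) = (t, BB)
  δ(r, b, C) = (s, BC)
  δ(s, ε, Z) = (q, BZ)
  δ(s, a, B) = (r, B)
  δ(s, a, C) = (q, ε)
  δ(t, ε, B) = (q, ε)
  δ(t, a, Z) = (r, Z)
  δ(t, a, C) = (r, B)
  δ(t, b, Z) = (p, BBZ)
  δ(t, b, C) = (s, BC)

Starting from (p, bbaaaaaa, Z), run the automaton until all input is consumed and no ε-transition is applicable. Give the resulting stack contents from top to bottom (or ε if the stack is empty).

(p, bbaaaaaa, Z)
  read b, top Z: go to q, push CZ → (q, baaaaaa, CZ)
  read b, top C: go to r, push ε → (r, aaaaaa, Z)
  ε-move, top Z: go to p, push BZ → (p, aaaaaa, BZ)
  read a, top B: go to r, push ε → (r, aaaaa, Z)
  ε-move, top Z: go to p, push BZ → (p, aaaaa, BZ)
  read a, top B: go to r, push ε → (r, aaaa, Z)
  ε-move, top Z: go to p, push BZ → (p, aaaa, BZ)
  read a, top B: go to r, push ε → (r, aaa, Z)
  ε-move, top Z: go to p, push BZ → (p, aaa, BZ)
  read a, top B: go to r, push ε → (r, aa, Z)
  ε-move, top Z: go to p, push BZ → (p, aa, BZ)
  read a, top B: go to r, push ε → (r, a, Z)
  ε-move, top Z: go to p, push BZ → (p, a, BZ)
  read a, top B: go to r, push ε → (r, ε, Z)
  ε-move, top Z: go to p, push BZ → (p, ε, BZ)
All input consumed in state p with stack BZ.

BZ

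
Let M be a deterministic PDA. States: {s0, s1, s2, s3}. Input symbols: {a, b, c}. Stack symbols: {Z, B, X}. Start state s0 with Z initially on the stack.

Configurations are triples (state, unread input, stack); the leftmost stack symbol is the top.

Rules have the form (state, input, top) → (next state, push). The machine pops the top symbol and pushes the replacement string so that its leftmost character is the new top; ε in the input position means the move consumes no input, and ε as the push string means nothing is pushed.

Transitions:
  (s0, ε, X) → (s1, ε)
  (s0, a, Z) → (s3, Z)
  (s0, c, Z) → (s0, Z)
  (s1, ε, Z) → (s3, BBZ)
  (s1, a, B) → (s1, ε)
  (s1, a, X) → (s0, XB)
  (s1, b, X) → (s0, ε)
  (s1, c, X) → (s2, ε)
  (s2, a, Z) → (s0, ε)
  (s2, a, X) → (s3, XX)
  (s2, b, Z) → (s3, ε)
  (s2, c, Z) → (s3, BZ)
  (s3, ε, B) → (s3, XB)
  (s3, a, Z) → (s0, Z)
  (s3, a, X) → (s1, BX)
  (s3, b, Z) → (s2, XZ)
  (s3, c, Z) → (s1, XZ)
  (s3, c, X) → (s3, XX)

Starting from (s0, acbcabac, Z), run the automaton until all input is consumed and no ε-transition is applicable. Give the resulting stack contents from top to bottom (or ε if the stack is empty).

(s0, acbcabac, Z)
  read a, top Z: go to s3, push Z → (s3, cbcabac, Z)
  read c, top Z: go to s1, push XZ → (s1, bcabac, XZ)
  read b, top X: go to s0, push ε → (s0, cabac, Z)
  read c, top Z: go to s0, push Z → (s0, abac, Z)
  read a, top Z: go to s3, push Z → (s3, bac, Z)
  read b, top Z: go to s2, push XZ → (s2, ac, XZ)
  read a, top X: go to s3, push XX → (s3, c, XXZ)
  read c, top X: go to s3, push XX → (s3, ε, XXXZ)
All input consumed in state s3 with stack XXXZ.

XXXZ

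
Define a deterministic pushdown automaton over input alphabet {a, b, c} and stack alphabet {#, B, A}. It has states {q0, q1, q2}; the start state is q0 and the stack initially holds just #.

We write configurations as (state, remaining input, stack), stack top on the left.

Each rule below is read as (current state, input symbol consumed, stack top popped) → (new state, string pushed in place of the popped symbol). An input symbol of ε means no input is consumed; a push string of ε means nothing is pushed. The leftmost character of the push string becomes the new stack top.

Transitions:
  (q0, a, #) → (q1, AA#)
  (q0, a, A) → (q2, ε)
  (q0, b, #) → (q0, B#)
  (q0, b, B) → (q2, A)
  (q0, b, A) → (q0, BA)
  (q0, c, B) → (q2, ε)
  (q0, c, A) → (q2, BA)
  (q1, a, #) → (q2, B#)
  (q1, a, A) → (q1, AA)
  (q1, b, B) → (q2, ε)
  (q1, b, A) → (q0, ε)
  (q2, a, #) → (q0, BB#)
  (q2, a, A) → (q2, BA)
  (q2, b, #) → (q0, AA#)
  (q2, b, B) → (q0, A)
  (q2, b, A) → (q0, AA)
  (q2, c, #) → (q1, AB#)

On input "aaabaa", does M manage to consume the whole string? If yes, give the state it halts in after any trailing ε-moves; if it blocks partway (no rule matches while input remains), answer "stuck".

q2

(q0, aaabaa, #) ⊢ (q1, aabaa, AA#) ⊢ (q1, abaa, AAA#) ⊢ (q1, baa, AAAA#) ⊢ (q0, aa, AAA#) ⊢ (q2, a, AA#) ⊢ (q2, ε, BAA#)
All input consumed; M is in state q2.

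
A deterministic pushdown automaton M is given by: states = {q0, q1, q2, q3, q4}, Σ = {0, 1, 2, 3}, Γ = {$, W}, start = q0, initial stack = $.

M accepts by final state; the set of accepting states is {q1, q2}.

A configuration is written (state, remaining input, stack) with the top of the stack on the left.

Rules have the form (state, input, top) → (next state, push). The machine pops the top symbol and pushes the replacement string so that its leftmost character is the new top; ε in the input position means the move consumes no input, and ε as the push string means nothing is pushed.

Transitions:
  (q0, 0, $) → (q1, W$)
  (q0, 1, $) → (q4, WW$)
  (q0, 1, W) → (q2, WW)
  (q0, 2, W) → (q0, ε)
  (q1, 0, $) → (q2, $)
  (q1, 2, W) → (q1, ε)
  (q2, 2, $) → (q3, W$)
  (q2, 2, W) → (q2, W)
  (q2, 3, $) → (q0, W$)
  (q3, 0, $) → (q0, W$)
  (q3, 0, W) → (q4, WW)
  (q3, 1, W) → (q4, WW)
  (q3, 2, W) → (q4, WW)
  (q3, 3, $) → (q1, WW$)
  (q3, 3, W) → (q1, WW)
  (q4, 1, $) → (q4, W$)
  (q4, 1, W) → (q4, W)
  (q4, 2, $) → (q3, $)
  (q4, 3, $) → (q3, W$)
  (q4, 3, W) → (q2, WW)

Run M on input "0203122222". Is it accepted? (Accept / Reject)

Accept

(q0, 0203122222, $) ⊢ (q1, 203122222, W$) ⊢ (q1, 03122222, $) ⊢ (q2, 3122222, $) ⊢ (q0, 122222, W$) ⊢ (q2, 22222, WW$) ⊢ (q2, 2222, WW$) ⊢ (q2, 222, WW$) ⊢ (q2, 22, WW$) ⊢ (q2, 2, WW$) ⊢ (q2, ε, WW$)
All input consumed; state q2 ∈ F.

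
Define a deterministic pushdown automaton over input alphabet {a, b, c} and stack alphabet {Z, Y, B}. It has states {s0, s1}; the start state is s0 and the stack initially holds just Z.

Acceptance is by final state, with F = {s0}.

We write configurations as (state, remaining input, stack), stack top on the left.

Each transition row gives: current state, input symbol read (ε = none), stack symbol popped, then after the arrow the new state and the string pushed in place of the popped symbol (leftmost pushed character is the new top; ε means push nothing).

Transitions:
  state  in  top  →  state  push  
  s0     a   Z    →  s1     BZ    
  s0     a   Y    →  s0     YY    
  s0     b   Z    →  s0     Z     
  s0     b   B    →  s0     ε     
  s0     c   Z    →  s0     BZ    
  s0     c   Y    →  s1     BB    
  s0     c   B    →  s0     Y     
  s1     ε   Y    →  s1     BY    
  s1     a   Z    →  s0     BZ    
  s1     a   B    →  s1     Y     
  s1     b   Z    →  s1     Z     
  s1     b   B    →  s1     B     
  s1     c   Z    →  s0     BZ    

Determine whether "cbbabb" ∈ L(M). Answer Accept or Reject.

(s0, cbbabb, Z) ⊢ (s0, bbabb, BZ) ⊢ (s0, babb, Z) ⊢ (s0, abb, Z) ⊢ (s1, bb, BZ) ⊢ (s1, b, BZ) ⊢ (s1, ε, BZ)
All input consumed; state s1 ∉ F and no further ε-move applies.

Reject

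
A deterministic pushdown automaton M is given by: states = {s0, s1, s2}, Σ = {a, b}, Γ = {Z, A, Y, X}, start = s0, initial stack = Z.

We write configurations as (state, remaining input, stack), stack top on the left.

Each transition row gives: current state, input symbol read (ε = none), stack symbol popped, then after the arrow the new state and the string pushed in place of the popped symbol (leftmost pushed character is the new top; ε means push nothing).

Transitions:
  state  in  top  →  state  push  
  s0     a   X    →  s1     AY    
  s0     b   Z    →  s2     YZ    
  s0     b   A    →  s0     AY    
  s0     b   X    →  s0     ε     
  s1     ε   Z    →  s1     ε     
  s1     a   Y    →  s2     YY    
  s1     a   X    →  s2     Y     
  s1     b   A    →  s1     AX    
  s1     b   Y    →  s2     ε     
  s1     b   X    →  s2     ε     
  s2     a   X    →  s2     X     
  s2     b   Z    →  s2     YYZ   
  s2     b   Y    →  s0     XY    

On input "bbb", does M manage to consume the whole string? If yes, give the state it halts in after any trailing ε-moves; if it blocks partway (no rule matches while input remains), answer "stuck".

s0

(s0, bbb, Z) ⊢ (s2, bb, YZ) ⊢ (s0, b, XYZ) ⊢ (s0, ε, YZ)
All input consumed; M is in state s0.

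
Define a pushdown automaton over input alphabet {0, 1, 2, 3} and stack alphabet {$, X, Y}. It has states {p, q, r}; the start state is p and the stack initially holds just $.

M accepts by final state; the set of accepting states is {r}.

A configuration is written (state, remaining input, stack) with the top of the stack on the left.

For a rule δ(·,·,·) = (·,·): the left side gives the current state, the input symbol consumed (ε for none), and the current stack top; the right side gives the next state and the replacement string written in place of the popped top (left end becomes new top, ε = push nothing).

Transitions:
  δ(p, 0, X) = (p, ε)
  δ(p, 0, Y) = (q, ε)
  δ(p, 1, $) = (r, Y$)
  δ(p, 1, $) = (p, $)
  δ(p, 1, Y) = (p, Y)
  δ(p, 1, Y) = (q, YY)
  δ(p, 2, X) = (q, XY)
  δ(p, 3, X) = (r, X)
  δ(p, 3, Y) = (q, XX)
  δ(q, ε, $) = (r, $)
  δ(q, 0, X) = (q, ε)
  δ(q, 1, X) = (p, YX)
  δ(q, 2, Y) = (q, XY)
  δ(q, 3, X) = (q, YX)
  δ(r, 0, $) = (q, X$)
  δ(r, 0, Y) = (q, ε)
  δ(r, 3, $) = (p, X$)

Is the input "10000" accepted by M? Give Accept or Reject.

No computation consumes all input and reaches a final state.

Reject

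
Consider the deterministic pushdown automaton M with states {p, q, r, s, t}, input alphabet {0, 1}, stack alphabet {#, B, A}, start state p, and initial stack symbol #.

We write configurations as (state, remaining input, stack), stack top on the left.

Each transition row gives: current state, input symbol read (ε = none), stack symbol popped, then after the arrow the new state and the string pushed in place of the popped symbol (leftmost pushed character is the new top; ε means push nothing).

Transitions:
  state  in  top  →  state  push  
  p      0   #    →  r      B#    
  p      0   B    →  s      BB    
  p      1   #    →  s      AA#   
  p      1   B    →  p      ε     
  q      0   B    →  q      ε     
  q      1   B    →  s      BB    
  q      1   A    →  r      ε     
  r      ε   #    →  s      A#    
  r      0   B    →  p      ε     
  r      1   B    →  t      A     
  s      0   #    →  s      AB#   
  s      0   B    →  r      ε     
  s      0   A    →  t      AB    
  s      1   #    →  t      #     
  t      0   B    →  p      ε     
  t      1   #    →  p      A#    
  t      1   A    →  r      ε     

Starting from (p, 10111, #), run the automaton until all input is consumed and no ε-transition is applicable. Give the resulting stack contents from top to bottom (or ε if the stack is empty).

A#

(p, 10111, #)
  read 1, top #: go to s, push AA# → (s, 0111, AA#)
  read 0, top A: go to t, push AB → (t, 111, ABA#)
  read 1, top A: go to r, push ε → (r, 11, BA#)
  read 1, top B: go to t, push A → (t, 1, AA#)
  read 1, top A: go to r, push ε → (r, ε, A#)
All input consumed in state r with stack A#.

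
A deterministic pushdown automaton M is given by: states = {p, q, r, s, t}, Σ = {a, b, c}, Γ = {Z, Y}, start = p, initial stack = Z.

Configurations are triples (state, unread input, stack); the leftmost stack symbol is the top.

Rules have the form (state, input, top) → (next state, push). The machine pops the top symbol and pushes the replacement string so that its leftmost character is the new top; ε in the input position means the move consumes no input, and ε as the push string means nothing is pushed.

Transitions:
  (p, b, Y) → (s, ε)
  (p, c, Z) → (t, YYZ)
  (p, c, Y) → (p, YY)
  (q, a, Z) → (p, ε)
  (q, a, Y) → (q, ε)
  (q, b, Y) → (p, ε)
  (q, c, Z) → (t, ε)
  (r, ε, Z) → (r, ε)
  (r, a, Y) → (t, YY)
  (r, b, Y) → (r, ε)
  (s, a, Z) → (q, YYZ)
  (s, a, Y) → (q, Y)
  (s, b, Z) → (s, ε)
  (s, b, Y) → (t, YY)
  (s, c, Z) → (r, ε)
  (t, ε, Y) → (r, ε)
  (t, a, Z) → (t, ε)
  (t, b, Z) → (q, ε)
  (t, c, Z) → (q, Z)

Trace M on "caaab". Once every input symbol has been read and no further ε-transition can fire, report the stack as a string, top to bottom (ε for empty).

ε

(p, caaab, Z)
  read c, top Z: go to t, push YYZ → (t, aaab, YYZ)
  ε-move, top Y: go to r, push ε → (r, aaab, YZ)
  read a, top Y: go to t, push YY → (t, aab, YYZ)
  ε-move, top Y: go to r, push ε → (r, aab, YZ)
  read a, top Y: go to t, push YY → (t, ab, YYZ)
  ε-move, top Y: go to r, push ε → (r, ab, YZ)
  read a, top Y: go to t, push YY → (t, b, YYZ)
  ε-move, top Y: go to r, push ε → (r, b, YZ)
  read b, top Y: go to r, push ε → (r, ε, Z)
  ε-move, top Z: go to r, push ε → (r, ε, ε)
All input consumed in state r with stack ε.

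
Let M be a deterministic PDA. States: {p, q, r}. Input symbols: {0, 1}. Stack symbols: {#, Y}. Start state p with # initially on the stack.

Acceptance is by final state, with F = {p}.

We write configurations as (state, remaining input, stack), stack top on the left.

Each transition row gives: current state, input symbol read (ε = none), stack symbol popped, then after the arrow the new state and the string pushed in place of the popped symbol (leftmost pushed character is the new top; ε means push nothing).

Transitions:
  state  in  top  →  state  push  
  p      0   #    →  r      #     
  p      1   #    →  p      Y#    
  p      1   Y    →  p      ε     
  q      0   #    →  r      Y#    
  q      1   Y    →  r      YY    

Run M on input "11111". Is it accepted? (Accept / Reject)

Accept

(p, 11111, #)
  read 1, top #: go to p, push Y# → (p, 1111, Y#)
  read 1, top Y: go to p, push ε → (p, 111, #)
  read 1, top #: go to p, push Y# → (p, 11, Y#)
  read 1, top Y: go to p, push ε → (p, 1, #)
  read 1, top #: go to p, push Y# → (p, ε, Y#)
All input consumed; state p ∈ F.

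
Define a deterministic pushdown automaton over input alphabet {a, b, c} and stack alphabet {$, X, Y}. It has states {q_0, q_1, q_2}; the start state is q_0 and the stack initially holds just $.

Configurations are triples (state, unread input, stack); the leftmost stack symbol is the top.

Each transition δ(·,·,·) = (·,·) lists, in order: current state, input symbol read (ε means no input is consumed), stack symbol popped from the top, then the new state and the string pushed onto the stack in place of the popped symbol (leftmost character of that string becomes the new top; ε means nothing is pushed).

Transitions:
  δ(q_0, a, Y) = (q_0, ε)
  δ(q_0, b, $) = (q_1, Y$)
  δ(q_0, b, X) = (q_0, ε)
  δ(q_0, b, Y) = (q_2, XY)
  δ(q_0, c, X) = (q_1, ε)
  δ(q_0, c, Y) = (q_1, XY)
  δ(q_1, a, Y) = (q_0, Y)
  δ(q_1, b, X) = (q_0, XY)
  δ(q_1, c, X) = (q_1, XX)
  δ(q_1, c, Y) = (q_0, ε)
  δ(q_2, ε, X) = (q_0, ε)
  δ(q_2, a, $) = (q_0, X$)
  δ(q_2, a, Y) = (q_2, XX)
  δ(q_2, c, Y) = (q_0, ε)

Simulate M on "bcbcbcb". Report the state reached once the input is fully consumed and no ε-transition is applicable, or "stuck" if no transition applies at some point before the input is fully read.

(q_0, bcbcbcb, $) ⊢ (q_1, cbcbcb, Y$) ⊢ (q_0, bcbcb, $) ⊢ (q_1, cbcb, Y$) ⊢ (q_0, bcb, $) ⊢ (q_1, cb, Y$) ⊢ (q_0, b, $) ⊢ (q_1, ε, Y$)
All input consumed; M is in state q_1.

q_1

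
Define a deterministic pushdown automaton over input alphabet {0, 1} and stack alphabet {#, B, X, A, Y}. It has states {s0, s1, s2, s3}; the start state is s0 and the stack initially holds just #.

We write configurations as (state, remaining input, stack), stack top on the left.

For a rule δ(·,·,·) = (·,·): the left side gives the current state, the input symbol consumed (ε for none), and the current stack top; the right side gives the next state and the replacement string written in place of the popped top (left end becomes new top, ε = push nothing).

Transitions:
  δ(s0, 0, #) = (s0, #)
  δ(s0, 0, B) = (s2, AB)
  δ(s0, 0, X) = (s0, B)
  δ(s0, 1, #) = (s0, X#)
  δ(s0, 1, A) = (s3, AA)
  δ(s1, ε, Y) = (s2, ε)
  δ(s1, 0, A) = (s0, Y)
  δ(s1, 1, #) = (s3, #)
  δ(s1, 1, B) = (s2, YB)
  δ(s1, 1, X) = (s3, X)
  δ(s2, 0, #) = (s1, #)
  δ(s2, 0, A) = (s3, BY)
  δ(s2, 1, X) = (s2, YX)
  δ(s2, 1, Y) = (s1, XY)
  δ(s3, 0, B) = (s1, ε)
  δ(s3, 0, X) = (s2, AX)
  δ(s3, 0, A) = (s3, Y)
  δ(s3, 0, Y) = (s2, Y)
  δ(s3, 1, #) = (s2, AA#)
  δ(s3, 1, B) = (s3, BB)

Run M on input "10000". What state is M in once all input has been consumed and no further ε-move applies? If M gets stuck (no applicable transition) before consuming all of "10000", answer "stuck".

s2

(s0, 10000, #) ⊢ (s0, 0000, X#) ⊢ (s0, 000, B#) ⊢ (s2, 00, AB#) ⊢ (s3, 0, BYB#) ⊢ (s1, ε, YB#) ⊢ (s2, ε, B#)
All input consumed; M is in state s2.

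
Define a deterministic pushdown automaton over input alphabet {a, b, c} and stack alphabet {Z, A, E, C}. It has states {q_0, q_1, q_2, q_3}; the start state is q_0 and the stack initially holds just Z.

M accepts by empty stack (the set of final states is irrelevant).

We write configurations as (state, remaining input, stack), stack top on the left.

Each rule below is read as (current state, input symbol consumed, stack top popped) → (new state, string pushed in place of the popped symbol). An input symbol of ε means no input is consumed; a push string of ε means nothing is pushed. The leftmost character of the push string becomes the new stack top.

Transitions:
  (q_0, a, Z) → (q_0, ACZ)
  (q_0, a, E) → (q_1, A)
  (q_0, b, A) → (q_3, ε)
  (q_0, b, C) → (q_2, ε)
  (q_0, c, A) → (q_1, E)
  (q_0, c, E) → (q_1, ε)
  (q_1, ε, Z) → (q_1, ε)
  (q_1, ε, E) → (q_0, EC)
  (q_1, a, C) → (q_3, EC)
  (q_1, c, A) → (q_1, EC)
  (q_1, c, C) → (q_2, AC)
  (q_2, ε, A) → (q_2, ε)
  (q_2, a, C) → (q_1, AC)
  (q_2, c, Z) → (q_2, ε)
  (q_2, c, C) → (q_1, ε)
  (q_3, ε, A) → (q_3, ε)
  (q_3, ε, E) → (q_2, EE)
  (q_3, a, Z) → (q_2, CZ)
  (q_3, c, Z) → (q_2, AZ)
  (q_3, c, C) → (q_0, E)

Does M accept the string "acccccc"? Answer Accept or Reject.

(q_0, acccccc, Z)
  read a, top Z: go to q_0, push ACZ → (q_0, cccccc, ACZ)
  read c, top A: go to q_1, push E → (q_1, ccccc, ECZ)
  ε-move, top E: go to q_0, push EC → (q_0, ccccc, ECCZ)
  read c, top E: go to q_1, push ε → (q_1, cccc, CCZ)
  read c, top C: go to q_2, push AC → (q_2, ccc, ACCZ)
  ε-move, top A: go to q_2, push ε → (q_2, ccc, CCZ)
  read c, top C: go to q_1, push ε → (q_1, cc, CZ)
  read c, top C: go to q_2, push AC → (q_2, c, ACZ)
  ε-move, top A: go to q_2, push ε → (q_2, c, CZ)
  read c, top C: go to q_1, push ε → (q_1, ε, Z)
  ε-move, top Z: go to q_1, push ε → (q_1, ε, ε)
All input consumed and the stack is empty.

Accept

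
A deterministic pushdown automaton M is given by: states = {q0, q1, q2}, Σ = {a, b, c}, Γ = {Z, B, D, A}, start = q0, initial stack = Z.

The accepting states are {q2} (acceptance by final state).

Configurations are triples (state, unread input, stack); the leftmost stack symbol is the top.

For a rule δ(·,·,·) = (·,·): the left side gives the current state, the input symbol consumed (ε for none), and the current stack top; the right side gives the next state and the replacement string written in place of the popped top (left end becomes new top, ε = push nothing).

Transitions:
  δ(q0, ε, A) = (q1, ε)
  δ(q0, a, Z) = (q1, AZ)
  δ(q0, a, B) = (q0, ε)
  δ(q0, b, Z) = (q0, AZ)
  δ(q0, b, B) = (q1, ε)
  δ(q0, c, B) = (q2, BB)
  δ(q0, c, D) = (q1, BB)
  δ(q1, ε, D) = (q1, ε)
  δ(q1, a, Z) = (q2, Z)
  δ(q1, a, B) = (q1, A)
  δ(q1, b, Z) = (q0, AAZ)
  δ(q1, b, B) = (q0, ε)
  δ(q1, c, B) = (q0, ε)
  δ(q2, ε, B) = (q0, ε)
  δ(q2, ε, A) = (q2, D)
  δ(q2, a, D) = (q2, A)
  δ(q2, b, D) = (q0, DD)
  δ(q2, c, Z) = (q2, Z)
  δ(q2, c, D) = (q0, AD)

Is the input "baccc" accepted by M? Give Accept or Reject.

Accept

(q0, baccc, Z)
  read b, top Z: go to q0, push AZ → (q0, accc, AZ)
  ε-move, top A: go to q1, push ε → (q1, accc, Z)
  read a, top Z: go to q2, push Z → (q2, ccc, Z)
  read c, top Z: go to q2, push Z → (q2, cc, Z)
  read c, top Z: go to q2, push Z → (q2, c, Z)
  read c, top Z: go to q2, push Z → (q2, ε, Z)
All input consumed; state q2 ∈ F.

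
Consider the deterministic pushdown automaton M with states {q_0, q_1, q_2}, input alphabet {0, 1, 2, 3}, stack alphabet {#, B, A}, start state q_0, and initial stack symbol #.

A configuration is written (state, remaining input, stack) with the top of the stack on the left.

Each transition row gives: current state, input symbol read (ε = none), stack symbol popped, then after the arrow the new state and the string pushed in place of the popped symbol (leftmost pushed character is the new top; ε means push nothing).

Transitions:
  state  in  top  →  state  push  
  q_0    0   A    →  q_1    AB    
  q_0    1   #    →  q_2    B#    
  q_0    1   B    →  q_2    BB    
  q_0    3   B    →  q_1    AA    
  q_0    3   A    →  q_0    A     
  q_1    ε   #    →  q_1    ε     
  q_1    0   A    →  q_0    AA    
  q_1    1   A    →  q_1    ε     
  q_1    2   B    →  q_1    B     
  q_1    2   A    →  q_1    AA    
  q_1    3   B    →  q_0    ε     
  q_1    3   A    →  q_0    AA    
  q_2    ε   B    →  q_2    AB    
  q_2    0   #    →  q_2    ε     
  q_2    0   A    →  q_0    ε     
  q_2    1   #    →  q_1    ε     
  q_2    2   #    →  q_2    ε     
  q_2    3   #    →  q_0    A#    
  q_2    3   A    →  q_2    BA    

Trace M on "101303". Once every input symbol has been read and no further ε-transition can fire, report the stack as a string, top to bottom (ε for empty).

(q_0, 101303, #)
  read 1, top #: go to q_2, push B# → (q_2, 01303, B#)
  ε-move, top B: go to q_2, push AB → (q_2, 01303, AB#)
  read 0, top A: go to q_0, push ε → (q_0, 1303, B#)
  read 1, top B: go to q_2, push BB → (q_2, 303, BB#)
  ε-move, top B: go to q_2, push AB → (q_2, 303, ABB#)
  read 3, top A: go to q_2, push BA → (q_2, 03, BABB#)
  ε-move, top B: go to q_2, push AB → (q_2, 03, ABABB#)
  read 0, top A: go to q_0, push ε → (q_0, 3, BABB#)
  read 3, top B: go to q_1, push AA → (q_1, ε, AAABB#)
All input consumed in state q_1 with stack AAABB#.

AAABB#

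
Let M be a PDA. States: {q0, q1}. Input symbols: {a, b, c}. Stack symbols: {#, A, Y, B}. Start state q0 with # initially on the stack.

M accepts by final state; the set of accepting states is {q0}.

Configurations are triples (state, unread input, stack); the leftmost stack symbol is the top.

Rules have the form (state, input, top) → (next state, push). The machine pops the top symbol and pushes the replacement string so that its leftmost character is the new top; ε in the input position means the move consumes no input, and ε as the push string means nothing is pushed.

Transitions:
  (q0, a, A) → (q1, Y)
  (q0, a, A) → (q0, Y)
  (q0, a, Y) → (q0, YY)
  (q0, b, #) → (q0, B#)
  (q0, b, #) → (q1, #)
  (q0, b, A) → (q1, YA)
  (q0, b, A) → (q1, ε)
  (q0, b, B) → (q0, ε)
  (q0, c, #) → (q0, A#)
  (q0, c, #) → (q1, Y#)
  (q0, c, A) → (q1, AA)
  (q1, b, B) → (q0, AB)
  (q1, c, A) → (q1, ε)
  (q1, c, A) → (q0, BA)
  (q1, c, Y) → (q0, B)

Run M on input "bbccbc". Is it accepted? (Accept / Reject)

Accept

One accepting computation: (q0, bbccbc, #) ⊢ (q0, bccbc, B#) ⊢ (q0, ccbc, #) ⊢ (q1, cbc, Y#) ⊢ (q0, bc, B#) ⊢ (q0, c, #) ⊢ (q0, ε, A#)
All input consumed and state q0 ∈ F.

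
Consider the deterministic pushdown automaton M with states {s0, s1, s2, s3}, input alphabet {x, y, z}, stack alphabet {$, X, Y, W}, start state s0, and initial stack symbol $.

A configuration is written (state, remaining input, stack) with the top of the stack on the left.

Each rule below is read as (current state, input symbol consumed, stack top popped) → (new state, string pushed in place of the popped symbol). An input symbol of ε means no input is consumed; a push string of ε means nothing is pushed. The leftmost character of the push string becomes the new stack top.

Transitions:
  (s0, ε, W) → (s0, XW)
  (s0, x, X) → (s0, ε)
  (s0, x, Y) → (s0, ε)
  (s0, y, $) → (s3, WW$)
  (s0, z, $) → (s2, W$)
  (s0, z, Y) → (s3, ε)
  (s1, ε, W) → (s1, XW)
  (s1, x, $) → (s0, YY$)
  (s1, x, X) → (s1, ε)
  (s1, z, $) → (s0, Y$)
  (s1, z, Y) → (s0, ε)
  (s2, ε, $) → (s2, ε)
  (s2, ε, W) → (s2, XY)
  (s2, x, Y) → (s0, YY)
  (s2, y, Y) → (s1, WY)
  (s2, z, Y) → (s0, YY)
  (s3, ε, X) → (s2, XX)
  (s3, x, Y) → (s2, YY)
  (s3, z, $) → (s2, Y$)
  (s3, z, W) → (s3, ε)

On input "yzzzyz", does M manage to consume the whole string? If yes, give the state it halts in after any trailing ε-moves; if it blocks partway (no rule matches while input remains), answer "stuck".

(s0, yzzzyz, $)
  read y, top $: go to s3, push WW$ → (s3, zzzyz, WW$)
  read z, top W: go to s3, push ε → (s3, zzyz, W$)
  read z, top W: go to s3, push ε → (s3, zyz, $)
  read z, top $: go to s2, push Y$ → (s2, yz, Y$)
  read y, top Y: go to s1, push WY → (s1, z, WY$)
  ε-move, top W: go to s1, push XW → (s1, z, XWY$)
No transition for (s1, z, top X); M blocks with input z remaining.

stuck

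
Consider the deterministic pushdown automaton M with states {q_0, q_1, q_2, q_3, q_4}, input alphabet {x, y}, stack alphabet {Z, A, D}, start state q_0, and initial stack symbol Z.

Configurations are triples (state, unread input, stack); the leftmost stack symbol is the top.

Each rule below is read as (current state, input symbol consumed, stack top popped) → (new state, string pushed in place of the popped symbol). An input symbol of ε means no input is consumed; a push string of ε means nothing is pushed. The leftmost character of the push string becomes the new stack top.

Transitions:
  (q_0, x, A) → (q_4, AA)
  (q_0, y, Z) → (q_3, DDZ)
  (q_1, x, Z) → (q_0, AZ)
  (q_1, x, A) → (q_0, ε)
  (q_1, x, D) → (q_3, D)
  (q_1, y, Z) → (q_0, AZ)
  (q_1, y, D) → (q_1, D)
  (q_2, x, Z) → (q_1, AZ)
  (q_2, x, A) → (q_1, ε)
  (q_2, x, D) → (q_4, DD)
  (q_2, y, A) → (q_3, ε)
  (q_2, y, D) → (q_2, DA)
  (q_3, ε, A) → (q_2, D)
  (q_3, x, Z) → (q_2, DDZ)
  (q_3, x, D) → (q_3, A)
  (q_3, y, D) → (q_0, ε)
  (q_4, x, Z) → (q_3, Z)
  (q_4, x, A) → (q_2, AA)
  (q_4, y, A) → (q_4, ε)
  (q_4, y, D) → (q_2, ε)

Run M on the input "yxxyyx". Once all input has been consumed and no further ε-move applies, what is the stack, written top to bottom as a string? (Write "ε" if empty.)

(q_0, yxxyyx, Z) ⊢ (q_3, xxyyx, DDZ) ⊢ (q_3, xyyx, ADZ) ⊢ (q_2, xyyx, DDZ) ⊢ (q_4, yyx, DDDZ) ⊢ (q_2, yx, DDZ) ⊢ (q_2, x, DADZ) ⊢ (q_4, ε, DDADZ)
All input consumed in state q_4 with stack DDADZ.

DDADZ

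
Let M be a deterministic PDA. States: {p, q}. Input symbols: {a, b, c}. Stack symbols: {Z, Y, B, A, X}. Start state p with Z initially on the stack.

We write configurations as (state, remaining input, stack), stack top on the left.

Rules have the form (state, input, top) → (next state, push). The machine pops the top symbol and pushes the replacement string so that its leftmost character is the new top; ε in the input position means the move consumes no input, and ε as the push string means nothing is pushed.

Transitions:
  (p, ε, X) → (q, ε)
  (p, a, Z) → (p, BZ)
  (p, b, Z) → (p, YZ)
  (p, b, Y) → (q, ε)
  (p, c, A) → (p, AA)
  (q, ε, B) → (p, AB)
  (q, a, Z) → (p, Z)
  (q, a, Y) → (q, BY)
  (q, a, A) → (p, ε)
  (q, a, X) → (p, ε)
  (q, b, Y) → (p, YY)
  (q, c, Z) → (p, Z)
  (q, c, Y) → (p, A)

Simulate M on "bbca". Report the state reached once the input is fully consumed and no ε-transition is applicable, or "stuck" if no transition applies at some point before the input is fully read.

(p, bbca, Z)
  read b, top Z: go to p, push YZ → (p, bca, YZ)
  read b, top Y: go to q, push ε → (q, ca, Z)
  read c, top Z: go to p, push Z → (p, a, Z)
  read a, top Z: go to p, push BZ → (p, ε, BZ)
All input consumed; M is in state p.

p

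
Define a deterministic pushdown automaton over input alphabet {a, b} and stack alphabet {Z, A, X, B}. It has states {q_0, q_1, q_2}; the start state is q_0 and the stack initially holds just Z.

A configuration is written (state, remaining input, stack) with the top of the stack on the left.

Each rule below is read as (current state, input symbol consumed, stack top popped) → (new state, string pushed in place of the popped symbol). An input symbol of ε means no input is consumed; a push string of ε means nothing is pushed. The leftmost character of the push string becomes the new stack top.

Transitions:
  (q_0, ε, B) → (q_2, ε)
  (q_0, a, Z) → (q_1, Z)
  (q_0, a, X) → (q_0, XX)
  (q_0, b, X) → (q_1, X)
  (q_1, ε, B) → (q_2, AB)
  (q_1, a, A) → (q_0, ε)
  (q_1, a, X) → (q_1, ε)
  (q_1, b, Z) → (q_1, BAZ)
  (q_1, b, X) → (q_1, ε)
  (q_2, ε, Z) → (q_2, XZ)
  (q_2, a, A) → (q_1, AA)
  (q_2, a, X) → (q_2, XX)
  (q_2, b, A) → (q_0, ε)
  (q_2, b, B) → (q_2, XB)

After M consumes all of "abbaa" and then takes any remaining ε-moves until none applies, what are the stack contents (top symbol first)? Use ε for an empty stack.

(q_0, abbaa, Z) ⊢ (q_1, bbaa, Z) ⊢ (q_1, baa, BAZ) ⊢ (q_2, baa, ABAZ) ⊢ (q_0, aa, BAZ) ⊢ (q_2, aa, AZ) ⊢ (q_1, a, AAZ) ⊢ (q_0, ε, AZ)
All input consumed in state q_0 with stack AZ.

AZ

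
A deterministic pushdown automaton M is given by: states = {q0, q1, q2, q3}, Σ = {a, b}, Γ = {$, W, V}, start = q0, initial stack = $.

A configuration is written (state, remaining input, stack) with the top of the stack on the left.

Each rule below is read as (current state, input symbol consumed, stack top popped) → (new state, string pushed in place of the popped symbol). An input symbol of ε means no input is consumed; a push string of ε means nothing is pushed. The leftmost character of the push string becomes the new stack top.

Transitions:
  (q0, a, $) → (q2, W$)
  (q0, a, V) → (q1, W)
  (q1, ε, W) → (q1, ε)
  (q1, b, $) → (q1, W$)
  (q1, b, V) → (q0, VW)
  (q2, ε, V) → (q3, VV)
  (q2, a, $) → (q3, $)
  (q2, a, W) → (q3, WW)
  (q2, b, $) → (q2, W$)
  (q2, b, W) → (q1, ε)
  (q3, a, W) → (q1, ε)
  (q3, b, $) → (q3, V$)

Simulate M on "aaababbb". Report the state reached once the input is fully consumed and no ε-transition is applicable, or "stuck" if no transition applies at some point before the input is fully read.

stuck

(q0, aaababbb, $) ⊢ (q2, aababbb, W$) ⊢ (q3, ababbb, WW$) ⊢ (q1, babbb, W$) ⊢ (q1, babbb, $) ⊢ (q1, abbb, W$) ⊢ (q1, abbb, $)
No transition for (q1, a, top $); M blocks with input abbb remaining.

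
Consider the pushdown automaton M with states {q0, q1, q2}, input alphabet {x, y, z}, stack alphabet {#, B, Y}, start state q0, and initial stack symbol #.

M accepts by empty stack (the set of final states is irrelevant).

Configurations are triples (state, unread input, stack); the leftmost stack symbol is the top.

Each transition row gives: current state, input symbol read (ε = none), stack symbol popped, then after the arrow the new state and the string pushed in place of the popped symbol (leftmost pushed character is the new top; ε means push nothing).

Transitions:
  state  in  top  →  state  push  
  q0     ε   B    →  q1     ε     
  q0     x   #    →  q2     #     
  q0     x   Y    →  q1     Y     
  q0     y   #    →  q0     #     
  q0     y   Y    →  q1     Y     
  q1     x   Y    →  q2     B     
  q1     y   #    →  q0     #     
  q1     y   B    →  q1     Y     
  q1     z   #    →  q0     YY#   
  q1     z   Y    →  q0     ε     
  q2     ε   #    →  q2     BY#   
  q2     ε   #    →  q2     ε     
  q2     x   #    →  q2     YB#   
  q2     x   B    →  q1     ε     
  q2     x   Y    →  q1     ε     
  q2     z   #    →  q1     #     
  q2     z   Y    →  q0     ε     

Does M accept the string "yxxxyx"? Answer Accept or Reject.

Reject

No computation consumes all input and empties the stack.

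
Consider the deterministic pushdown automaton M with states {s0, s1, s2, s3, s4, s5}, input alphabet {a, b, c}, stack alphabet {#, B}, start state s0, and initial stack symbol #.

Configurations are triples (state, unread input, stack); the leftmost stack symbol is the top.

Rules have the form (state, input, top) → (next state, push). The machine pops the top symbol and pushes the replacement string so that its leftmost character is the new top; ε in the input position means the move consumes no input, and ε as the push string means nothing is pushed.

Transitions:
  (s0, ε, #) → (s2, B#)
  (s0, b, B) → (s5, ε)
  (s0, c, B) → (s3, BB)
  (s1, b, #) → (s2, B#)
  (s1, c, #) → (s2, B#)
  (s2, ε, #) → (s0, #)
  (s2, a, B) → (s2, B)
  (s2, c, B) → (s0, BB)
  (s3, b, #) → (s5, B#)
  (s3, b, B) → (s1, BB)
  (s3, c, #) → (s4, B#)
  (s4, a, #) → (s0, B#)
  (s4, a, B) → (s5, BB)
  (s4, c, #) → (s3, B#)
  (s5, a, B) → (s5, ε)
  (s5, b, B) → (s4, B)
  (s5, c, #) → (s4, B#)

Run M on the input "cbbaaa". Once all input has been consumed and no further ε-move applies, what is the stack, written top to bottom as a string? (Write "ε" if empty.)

#

(s0, cbbaaa, #)
  ε-move, top #: go to s2, push B# → (s2, cbbaaa, B#)
  read c, top B: go to s0, push BB → (s0, bbaaa, BB#)
  read b, top B: go to s5, push ε → (s5, baaa, B#)
  read b, top B: go to s4, push B → (s4, aaa, B#)
  read a, top B: go to s5, push BB → (s5, aa, BB#)
  read a, top B: go to s5, push ε → (s5, a, B#)
  read a, top B: go to s5, push ε → (s5, ε, #)
All input consumed in state s5 with stack #.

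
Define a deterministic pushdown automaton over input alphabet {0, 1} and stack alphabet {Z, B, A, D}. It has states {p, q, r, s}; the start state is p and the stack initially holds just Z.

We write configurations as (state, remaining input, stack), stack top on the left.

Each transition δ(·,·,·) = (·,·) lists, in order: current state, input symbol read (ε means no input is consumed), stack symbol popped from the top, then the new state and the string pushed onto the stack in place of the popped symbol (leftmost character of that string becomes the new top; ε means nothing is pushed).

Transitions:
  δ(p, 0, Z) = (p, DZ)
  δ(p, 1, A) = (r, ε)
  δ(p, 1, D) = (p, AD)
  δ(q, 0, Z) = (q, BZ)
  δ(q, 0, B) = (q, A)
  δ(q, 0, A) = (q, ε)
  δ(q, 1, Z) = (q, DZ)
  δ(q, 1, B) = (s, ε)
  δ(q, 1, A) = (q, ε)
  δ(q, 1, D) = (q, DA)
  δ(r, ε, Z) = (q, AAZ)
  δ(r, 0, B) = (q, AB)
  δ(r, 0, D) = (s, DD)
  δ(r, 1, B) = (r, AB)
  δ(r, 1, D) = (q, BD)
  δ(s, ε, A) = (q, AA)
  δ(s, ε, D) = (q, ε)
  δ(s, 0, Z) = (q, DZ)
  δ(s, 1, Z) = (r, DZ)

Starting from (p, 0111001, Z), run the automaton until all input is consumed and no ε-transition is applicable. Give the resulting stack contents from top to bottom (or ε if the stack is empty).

(p, 0111001, Z)
  read 0, top Z: go to p, push DZ → (p, 111001, DZ)
  read 1, top D: go to p, push AD → (p, 11001, ADZ)
  read 1, top A: go to r, push ε → (r, 1001, DZ)
  read 1, top D: go to q, push BD → (q, 001, BDZ)
  read 0, top B: go to q, push A → (q, 01, ADZ)
  read 0, top A: go to q, push ε → (q, 1, DZ)
  read 1, top D: go to q, push DA → (q, ε, DAZ)
All input consumed in state q with stack DAZ.

DAZ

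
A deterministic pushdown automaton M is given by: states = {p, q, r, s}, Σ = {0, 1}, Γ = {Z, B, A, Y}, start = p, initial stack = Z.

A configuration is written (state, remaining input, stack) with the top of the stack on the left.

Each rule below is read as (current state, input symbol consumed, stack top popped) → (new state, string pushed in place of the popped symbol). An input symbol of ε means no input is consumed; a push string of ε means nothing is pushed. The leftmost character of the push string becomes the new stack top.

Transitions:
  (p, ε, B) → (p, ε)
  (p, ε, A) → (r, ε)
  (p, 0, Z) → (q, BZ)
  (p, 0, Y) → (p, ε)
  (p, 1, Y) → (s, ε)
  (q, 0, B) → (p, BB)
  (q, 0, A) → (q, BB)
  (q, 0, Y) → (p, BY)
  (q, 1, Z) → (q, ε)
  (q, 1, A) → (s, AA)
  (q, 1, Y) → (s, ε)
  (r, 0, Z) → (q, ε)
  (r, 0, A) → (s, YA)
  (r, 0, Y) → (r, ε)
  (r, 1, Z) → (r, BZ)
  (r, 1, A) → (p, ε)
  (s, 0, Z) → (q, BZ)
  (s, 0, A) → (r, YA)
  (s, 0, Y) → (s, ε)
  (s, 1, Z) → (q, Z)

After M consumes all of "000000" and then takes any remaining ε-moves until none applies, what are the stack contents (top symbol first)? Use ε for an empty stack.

Z

(p, 000000, Z)
  read 0, top Z: go to q, push BZ → (q, 00000, BZ)
  read 0, top B: go to p, push BB → (p, 0000, BBZ)
  ε-move, top B: go to p, push ε → (p, 0000, BZ)
  ε-move, top B: go to p, push ε → (p, 0000, Z)
  read 0, top Z: go to q, push BZ → (q, 000, BZ)
  read 0, top B: go to p, push BB → (p, 00, BBZ)
  ε-move, top B: go to p, push ε → (p, 00, BZ)
  ε-move, top B: go to p, push ε → (p, 00, Z)
  read 0, top Z: go to q, push BZ → (q, 0, BZ)
  read 0, top B: go to p, push BB → (p, ε, BBZ)
  ε-move, top B: go to p, push ε → (p, ε, BZ)
  ε-move, top B: go to p, push ε → (p, ε, Z)
All input consumed in state p with stack Z.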